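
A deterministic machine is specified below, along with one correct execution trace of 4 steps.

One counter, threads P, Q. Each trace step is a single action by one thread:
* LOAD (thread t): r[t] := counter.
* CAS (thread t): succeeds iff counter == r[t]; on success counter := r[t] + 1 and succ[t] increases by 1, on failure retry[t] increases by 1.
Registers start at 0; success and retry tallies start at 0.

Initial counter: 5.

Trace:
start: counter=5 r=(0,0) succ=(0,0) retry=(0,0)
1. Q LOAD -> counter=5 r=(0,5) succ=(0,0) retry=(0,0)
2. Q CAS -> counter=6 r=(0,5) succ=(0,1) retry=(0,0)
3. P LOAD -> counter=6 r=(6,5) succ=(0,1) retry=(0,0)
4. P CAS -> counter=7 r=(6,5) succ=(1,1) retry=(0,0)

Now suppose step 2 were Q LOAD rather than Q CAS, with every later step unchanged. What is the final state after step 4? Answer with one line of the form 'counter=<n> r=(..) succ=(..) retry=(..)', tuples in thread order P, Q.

counter=6 r=(5,5) succ=(1,0) retry=(0,0)

(re-executing from step 2 with the substitution; state before step 2: counter=5 r=(0,5) succ=(0,0) retry=(0,0))
2. Q LOAD -> counter=5 r=(0,5) succ=(0,0) retry=(0,0)
3. P LOAD -> counter=5 r=(5,5) succ=(0,0) retry=(0,0)
4. P CAS -> counter=6 r=(5,5) succ=(1,0) retry=(0,0)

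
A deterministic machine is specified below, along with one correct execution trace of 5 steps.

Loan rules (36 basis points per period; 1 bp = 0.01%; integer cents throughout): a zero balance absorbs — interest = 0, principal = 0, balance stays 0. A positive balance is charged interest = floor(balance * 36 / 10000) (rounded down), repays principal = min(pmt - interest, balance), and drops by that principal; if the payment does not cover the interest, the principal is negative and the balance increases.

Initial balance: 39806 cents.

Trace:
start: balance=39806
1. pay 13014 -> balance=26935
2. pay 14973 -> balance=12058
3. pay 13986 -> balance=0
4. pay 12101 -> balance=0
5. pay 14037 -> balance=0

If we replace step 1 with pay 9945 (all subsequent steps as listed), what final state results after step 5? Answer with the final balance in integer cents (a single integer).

(re-executing from step 1 with the substitution; state before step 1: balance=39806)
1. pay 9945 -> balance=30004
2. pay 14973 -> balance=15139
3. pay 13986 -> balance=1207
4. pay 12101 -> balance=0
5. pay 14037 -> balance=0

0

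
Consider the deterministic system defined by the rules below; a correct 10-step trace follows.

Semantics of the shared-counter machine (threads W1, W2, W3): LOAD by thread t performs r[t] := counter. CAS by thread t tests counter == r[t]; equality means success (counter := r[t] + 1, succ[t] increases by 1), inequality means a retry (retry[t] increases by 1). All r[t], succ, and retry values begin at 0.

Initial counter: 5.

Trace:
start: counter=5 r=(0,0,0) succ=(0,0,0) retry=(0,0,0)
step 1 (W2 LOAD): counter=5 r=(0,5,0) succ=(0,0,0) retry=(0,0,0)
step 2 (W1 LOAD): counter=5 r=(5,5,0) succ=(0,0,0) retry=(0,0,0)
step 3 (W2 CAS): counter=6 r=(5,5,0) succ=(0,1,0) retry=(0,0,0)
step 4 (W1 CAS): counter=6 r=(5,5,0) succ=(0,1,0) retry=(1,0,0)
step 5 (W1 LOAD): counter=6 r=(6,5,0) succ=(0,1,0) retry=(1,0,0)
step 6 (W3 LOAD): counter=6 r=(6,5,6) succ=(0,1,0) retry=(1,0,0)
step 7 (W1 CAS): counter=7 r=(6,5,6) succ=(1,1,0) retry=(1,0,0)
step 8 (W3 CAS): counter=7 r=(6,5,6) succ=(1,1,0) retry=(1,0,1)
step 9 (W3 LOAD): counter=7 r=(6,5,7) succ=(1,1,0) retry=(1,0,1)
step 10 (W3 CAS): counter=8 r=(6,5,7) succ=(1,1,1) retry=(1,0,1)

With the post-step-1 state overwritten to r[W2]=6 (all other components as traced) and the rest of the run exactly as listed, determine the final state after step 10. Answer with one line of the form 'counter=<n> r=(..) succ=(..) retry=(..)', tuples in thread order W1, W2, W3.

state after step 1 := counter=5 r=(0,6,0) succ=(0,0,0) retry=(0,0,0)
step 2 (W1 LOAD): counter=5 r=(5,6,0) succ=(0,0,0) retry=(0,0,0)
step 3 (W2 CAS): counter=5 r=(5,6,0) succ=(0,0,0) retry=(0,1,0)
step 4 (W1 CAS): counter=6 r=(5,6,0) succ=(1,0,0) retry=(0,1,0)
step 5 (W1 LOAD): counter=6 r=(6,6,0) succ=(1,0,0) retry=(0,1,0)
step 6 (W3 LOAD): counter=6 r=(6,6,6) succ=(1,0,0) retry=(0,1,0)
step 7 (W1 CAS): counter=7 r=(6,6,6) succ=(2,0,0) retry=(0,1,0)
step 8 (W3 CAS): counter=7 r=(6,6,6) succ=(2,0,0) retry=(0,1,1)
step 9 (W3 LOAD): counter=7 r=(6,6,7) succ=(2,0,0) retry=(0,1,1)
step 10 (W3 CAS): counter=8 r=(6,6,7) succ=(2,0,1) retry=(0,1,1)

counter=8 r=(6,6,7) succ=(2,0,1) retry=(0,1,1)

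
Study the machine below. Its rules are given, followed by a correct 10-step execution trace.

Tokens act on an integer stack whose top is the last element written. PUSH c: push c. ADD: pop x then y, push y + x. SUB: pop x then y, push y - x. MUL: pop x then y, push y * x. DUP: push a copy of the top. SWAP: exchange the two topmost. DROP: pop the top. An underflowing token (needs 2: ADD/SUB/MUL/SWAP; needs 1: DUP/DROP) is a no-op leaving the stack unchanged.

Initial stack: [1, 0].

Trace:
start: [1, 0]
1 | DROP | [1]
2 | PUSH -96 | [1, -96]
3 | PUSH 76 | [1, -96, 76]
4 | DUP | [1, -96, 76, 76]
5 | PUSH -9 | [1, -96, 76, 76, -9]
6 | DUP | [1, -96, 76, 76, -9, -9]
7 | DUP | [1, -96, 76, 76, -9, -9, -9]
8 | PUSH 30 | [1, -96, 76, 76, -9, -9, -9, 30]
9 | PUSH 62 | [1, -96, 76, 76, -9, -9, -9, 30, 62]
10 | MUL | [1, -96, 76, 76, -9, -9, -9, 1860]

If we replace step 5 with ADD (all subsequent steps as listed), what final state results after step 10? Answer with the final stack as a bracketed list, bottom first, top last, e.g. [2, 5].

(re-executing from step 5 with the substitution; state before step 5: [1, -96, 76, 76])
5 | ADD | [1, -96, 152]
6 | DUP | [1, -96, 152, 152]
7 | DUP | [1, -96, 152, 152, 152]
8 | PUSH 30 | [1, -96, 152, 152, 152, 30]
9 | PUSH 62 | [1, -96, 152, 152, 152, 30, 62]
10 | MUL | [1, -96, 152, 152, 152, 1860]

[1, -96, 152, 152, 152, 1860]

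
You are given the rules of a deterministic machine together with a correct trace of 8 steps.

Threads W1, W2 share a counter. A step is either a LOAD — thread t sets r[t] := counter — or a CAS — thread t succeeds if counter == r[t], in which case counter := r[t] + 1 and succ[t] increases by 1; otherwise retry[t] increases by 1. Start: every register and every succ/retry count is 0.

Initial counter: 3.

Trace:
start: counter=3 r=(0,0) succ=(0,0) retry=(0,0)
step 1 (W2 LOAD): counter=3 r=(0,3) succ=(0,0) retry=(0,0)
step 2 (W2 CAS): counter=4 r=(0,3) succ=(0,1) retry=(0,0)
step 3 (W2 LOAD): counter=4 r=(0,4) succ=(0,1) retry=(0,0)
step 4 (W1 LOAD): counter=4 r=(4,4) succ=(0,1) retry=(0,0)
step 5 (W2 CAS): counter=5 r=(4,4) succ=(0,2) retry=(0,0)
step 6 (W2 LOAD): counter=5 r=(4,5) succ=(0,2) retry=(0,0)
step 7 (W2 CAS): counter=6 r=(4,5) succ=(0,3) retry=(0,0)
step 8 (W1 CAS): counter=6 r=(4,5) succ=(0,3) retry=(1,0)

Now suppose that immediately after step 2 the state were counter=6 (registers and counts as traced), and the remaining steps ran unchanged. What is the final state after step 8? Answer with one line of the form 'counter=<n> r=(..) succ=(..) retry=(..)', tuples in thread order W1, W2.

counter=8 r=(6,7) succ=(0,3) retry=(1,0)

state after step 2 := counter=6 r=(0,3) succ=(0,1) retry=(0,0)
step 3 (W2 LOAD): counter=6 r=(0,6) succ=(0,1) retry=(0,0)
step 4 (W1 LOAD): counter=6 r=(6,6) succ=(0,1) retry=(0,0)
step 5 (W2 CAS): counter=7 r=(6,6) succ=(0,2) retry=(0,0)
step 6 (W2 LOAD): counter=7 r=(6,7) succ=(0,2) retry=(0,0)
step 7 (W2 CAS): counter=8 r=(6,7) succ=(0,3) retry=(0,0)
step 8 (W1 CAS): counter=8 r=(6,7) succ=(0,3) retry=(1,0)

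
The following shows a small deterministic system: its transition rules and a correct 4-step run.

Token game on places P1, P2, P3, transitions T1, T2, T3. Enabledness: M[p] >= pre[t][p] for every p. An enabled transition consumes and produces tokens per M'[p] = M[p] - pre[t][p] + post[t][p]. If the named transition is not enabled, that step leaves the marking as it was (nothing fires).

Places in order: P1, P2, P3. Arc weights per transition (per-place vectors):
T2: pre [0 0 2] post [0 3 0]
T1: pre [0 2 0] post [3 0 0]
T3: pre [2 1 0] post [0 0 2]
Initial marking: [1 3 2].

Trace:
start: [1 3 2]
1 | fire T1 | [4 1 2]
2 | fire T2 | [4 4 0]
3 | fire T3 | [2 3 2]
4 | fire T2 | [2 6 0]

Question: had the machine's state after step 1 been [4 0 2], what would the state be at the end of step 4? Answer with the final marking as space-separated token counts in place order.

state after step 1 := [4 0 2]
2 | fire T2 | [4 3 0]
3 | fire T3 | [2 2 2]
4 | fire T2 | [2 5 0]

2 5 0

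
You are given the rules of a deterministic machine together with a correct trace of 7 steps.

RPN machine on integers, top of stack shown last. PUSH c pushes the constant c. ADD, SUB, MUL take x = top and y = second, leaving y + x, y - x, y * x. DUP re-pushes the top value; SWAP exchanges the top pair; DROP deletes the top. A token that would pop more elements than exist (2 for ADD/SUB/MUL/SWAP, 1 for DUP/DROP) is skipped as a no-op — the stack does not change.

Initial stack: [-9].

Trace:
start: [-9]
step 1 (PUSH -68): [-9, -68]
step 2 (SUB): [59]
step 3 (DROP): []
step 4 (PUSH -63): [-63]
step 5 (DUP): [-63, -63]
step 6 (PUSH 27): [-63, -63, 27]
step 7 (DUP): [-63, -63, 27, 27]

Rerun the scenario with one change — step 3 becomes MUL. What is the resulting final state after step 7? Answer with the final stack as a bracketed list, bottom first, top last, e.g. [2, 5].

[59, -63, -63, 27, 27]

(re-executing from step 3 with the substitution; state before step 3: [59])
step 3 (MUL): [59]
step 4 (PUSH -63): [59, -63]
step 5 (DUP): [59, -63, -63]
step 6 (PUSH 27): [59, -63, -63, 27]
step 7 (DUP): [59, -63, -63, 27, 27]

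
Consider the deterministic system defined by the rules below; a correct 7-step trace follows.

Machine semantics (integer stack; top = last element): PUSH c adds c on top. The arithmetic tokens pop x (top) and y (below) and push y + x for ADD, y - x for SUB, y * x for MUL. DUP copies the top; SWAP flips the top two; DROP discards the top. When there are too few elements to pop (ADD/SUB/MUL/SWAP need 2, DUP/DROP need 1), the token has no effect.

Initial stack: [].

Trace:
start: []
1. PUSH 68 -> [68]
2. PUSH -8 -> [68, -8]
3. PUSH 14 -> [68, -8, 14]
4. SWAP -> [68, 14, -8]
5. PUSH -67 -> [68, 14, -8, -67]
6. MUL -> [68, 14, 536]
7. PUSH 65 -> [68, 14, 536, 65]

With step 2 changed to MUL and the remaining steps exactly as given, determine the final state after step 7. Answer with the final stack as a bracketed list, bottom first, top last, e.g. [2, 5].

[14, -4556, 65]

(re-executing from step 2 with the substitution; state before step 2: [68])
2. MUL -> [68]
3. PUSH 14 -> [68, 14]
4. SWAP -> [14, 68]
5. PUSH -67 -> [14, 68, -67]
6. MUL -> [14, -4556]
7. PUSH 65 -> [14, -4556, 65]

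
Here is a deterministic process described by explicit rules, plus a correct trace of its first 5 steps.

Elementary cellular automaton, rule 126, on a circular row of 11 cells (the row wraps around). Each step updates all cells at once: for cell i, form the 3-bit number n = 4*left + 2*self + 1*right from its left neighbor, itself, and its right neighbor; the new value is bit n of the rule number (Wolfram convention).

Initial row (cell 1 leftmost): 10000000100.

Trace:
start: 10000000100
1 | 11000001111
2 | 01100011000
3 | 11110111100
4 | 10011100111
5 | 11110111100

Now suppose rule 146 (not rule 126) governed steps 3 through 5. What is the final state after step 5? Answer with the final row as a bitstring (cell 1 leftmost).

00010100000

(re-executing steps 3..5 under rule 146; state before step 3: 01100011000)
3 | 10010100100
4 | 01100011011
5 | 00010100000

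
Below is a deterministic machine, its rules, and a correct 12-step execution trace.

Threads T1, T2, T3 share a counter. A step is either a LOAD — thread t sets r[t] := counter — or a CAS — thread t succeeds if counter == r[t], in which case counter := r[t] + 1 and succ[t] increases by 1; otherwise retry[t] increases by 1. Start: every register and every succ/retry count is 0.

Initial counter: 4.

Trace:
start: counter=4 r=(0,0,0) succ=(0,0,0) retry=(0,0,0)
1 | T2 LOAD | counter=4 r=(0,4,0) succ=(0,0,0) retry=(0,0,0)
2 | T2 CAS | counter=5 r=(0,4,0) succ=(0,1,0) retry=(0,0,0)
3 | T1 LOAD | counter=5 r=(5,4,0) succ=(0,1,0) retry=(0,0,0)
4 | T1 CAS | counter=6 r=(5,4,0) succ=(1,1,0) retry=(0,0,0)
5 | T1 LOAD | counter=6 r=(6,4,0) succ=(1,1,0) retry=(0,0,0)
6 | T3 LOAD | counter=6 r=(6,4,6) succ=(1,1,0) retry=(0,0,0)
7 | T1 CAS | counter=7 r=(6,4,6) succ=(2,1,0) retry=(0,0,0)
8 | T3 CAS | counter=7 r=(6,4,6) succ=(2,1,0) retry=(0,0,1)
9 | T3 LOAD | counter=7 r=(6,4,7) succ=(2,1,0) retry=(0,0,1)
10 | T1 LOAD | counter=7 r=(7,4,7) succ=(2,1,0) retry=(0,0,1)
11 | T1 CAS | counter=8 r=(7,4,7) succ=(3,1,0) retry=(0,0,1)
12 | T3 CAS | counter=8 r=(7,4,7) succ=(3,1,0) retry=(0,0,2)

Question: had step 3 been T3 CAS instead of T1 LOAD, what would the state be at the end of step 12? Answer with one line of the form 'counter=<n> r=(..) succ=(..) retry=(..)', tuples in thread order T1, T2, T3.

counter=7 r=(6,4,6) succ=(2,1,0) retry=(1,0,3)

(re-executing from step 3 with the substitution; state before step 3: counter=5 r=(0,4,0) succ=(0,1,0) retry=(0,0,0))
3 | T3 CAS | counter=5 r=(0,4,0) succ=(0,1,0) retry=(0,0,1)
4 | T1 CAS | counter=5 r=(0,4,0) succ=(0,1,0) retry=(1,0,1)
5 | T1 LOAD | counter=5 r=(5,4,0) succ=(0,1,0) retry=(1,0,1)
6 | T3 LOAD | counter=5 r=(5,4,5) succ=(0,1,0) retry=(1,0,1)
7 | T1 CAS | counter=6 r=(5,4,5) succ=(1,1,0) retry=(1,0,1)
8 | T3 CAS | counter=6 r=(5,4,5) succ=(1,1,0) retry=(1,0,2)
9 | T3 LOAD | counter=6 r=(5,4,6) succ=(1,1,0) retry=(1,0,2)
10 | T1 LOAD | counter=6 r=(6,4,6) succ=(1,1,0) retry=(1,0,2)
11 | T1 CAS | counter=7 r=(6,4,6) succ=(2,1,0) retry=(1,0,2)
12 | T3 CAS | counter=7 r=(6,4,6) succ=(2,1,0) retry=(1,0,3)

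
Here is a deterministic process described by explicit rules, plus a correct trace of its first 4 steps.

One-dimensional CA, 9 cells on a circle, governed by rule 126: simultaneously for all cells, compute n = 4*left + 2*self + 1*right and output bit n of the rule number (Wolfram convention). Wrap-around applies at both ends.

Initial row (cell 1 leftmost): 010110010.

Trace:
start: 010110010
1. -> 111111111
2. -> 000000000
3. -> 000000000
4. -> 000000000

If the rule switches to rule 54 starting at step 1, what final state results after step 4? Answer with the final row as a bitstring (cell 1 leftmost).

011111100

(re-executing steps 1..4 under rule 54; state before step 1: 010110010)
1. -> 111001111
2. -> 000110000
3. -> 001001000
4. -> 011111100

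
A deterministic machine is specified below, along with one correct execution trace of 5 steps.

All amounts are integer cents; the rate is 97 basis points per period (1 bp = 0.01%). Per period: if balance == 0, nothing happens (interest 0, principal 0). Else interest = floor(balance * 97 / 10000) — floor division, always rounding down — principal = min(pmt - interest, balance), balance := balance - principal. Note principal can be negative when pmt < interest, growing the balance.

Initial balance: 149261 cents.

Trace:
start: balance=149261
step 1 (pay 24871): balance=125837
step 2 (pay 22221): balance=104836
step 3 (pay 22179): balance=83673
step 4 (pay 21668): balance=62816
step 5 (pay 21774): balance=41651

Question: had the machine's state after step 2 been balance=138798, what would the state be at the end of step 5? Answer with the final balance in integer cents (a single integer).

state after step 2 := balance=138798
step 3 (pay 22179): balance=117965
step 4 (pay 21668): balance=97441
step 5 (pay 21774): balance=76612

76612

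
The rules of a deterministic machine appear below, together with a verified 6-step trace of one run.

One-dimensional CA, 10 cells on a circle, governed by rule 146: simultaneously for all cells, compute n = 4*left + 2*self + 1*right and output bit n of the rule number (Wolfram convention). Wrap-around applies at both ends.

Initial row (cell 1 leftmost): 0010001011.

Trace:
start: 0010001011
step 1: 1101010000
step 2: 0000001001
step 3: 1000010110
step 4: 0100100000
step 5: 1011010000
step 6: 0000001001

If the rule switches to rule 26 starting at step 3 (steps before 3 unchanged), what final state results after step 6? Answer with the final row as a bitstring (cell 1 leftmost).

(re-executing steps 3..6 under rule 26; state before step 3: 0000001001)
step 3: 1000010110
step 4: 0100100100
step 5: 1011011010
step 6: 0010010000

0010010000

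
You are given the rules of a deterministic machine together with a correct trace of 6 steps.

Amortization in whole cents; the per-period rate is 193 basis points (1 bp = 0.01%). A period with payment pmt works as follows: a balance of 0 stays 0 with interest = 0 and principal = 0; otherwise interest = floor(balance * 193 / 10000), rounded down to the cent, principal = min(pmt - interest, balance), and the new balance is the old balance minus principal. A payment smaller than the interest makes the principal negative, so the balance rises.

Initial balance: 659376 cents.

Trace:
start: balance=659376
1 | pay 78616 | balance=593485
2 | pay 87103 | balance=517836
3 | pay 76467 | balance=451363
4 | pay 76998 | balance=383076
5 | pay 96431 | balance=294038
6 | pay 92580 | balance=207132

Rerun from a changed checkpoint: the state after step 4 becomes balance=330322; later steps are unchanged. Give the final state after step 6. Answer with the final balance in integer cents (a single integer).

152323

state after step 4 := balance=330322
5 | pay 96431 | balance=240266
6 | pay 92580 | balance=152323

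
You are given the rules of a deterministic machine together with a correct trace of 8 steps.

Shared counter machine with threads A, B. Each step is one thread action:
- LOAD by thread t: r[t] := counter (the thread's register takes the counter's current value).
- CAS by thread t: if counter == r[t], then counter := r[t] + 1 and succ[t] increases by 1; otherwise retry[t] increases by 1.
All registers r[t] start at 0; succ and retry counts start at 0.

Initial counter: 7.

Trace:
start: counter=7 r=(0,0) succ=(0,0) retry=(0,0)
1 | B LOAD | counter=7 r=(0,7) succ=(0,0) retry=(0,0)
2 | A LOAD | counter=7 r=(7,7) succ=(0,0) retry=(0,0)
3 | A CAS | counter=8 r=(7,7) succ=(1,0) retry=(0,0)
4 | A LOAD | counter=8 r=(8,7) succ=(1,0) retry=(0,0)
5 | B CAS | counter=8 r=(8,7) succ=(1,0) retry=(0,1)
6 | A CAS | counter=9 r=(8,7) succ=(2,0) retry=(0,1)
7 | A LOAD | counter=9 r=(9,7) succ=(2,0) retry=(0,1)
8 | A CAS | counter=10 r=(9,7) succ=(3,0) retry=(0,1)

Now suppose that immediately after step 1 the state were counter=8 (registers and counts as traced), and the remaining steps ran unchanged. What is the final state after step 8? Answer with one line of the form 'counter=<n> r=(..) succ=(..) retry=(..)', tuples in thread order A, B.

counter=11 r=(10,7) succ=(3,0) retry=(0,1)

state after step 1 := counter=8 r=(0,7) succ=(0,0) retry=(0,0)
2 | A LOAD | counter=8 r=(8,7) succ=(0,0) retry=(0,0)
3 | A CAS | counter=9 r=(8,7) succ=(1,0) retry=(0,0)
4 | A LOAD | counter=9 r=(9,7) succ=(1,0) retry=(0,0)
5 | B CAS | counter=9 r=(9,7) succ=(1,0) retry=(0,1)
6 | A CAS | counter=10 r=(9,7) succ=(2,0) retry=(0,1)
7 | A LOAD | counter=10 r=(10,7) succ=(2,0) retry=(0,1)
8 | A CAS | counter=11 r=(10,7) succ=(3,0) retry=(0,1)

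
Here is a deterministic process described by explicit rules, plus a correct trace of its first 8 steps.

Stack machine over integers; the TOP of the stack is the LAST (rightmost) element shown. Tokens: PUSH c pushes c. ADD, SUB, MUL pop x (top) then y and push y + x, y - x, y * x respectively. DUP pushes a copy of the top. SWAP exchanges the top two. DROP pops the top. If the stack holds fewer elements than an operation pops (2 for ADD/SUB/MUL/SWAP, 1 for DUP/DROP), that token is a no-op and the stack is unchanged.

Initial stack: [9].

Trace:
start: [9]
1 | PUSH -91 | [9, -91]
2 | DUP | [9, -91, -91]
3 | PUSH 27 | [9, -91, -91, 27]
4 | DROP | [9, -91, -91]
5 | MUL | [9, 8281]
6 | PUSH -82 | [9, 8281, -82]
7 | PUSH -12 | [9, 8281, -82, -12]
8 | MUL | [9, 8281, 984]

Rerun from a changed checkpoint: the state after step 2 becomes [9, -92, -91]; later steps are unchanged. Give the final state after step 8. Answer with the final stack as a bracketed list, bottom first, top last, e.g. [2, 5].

[9, 8372, 984]

state after step 2 := [9, -92, -91]
3 | PUSH 27 | [9, -92, -91, 27]
4 | DROP | [9, -92, -91]
5 | MUL | [9, 8372]
6 | PUSH -82 | [9, 8372, -82]
7 | PUSH -12 | [9, 8372, -82, -12]
8 | MUL | [9, 8372, 984]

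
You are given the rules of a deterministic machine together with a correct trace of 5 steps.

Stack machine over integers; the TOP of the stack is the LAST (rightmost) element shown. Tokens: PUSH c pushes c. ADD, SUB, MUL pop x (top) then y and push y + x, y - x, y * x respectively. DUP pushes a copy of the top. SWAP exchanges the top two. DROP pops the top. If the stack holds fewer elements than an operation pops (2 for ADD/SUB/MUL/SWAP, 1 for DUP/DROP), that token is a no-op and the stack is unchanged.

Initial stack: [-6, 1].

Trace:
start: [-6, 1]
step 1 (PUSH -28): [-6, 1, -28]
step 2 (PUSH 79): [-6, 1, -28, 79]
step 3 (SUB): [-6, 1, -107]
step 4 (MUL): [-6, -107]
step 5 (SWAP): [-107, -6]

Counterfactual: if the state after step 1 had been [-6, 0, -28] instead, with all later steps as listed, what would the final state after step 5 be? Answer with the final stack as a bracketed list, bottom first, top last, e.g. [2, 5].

state after step 1 := [-6, 0, -28]
step 2 (PUSH 79): [-6, 0, -28, 79]
step 3 (SUB): [-6, 0, -107]
step 4 (MUL): [-6, 0]
step 5 (SWAP): [0, -6]

[0, -6]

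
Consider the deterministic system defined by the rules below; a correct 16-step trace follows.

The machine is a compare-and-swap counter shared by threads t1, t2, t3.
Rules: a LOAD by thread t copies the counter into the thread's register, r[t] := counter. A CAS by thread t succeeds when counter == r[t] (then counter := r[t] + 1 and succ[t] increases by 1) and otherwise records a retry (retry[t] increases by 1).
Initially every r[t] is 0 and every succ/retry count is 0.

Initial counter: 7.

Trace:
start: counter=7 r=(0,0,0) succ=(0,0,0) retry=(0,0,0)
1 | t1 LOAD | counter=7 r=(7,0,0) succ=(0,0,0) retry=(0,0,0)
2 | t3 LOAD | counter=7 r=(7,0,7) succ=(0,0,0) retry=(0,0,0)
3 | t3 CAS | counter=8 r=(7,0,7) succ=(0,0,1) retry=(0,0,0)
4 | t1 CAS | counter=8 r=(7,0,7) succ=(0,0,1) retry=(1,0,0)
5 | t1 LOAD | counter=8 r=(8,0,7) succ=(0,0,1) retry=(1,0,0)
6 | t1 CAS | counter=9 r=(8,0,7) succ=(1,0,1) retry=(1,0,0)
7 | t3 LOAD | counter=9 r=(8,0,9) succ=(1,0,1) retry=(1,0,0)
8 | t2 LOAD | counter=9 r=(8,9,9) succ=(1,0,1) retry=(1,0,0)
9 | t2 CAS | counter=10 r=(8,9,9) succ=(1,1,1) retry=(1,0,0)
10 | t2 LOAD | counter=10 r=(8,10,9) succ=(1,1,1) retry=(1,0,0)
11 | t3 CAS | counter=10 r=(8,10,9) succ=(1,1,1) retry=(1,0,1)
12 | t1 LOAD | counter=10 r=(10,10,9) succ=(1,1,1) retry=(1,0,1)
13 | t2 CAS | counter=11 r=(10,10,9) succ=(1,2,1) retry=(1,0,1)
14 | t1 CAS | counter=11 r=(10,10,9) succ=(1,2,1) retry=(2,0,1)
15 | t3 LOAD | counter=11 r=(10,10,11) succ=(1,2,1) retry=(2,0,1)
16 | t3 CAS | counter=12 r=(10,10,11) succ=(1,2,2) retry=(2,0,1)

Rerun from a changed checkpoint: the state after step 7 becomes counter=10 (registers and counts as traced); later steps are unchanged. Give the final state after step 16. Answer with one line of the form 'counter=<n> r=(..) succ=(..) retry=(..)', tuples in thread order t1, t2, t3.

counter=13 r=(11,11,12) succ=(1,2,2) retry=(2,0,1)

state after step 7 := counter=10 r=(8,0,9) succ=(1,0,1) retry=(1,0,0)
8 | t2 LOAD | counter=10 r=(8,10,9) succ=(1,0,1) retry=(1,0,0)
9 | t2 CAS | counter=11 r=(8,10,9) succ=(1,1,1) retry=(1,0,0)
10 | t2 LOAD | counter=11 r=(8,11,9) succ=(1,1,1) retry=(1,0,0)
11 | t3 CAS | counter=11 r=(8,11,9) succ=(1,1,1) retry=(1,0,1)
12 | t1 LOAD | counter=11 r=(11,11,9) succ=(1,1,1) retry=(1,0,1)
13 | t2 CAS | counter=12 r=(11,11,9) succ=(1,2,1) retry=(1,0,1)
14 | t1 CAS | counter=12 r=(11,11,9) succ=(1,2,1) retry=(2,0,1)
15 | t3 LOAD | counter=12 r=(11,11,12) succ=(1,2,1) retry=(2,0,1)
16 | t3 CAS | counter=13 r=(11,11,12) succ=(1,2,2) retry=(2,0,1)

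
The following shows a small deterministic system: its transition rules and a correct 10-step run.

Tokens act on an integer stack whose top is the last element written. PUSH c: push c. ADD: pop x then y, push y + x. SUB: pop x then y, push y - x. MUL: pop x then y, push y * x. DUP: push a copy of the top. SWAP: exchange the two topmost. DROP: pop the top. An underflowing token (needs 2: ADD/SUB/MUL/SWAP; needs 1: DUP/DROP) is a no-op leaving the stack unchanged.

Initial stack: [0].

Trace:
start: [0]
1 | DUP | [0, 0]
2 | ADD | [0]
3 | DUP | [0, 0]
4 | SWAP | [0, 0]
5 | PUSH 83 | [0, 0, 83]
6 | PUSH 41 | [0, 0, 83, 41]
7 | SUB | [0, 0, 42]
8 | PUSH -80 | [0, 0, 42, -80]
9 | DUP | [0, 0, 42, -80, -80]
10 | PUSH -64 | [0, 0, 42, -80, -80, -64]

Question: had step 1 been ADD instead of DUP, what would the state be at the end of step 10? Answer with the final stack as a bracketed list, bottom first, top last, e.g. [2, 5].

(re-executing from step 1 with the substitution; state before step 1: [0])
1 | ADD | [0]
2 | ADD | [0]
3 | DUP | [0, 0]
4 | SWAP | [0, 0]
5 | PUSH 83 | [0, 0, 83]
6 | PUSH 41 | [0, 0, 83, 41]
7 | SUB | [0, 0, 42]
8 | PUSH -80 | [0, 0, 42, -80]
9 | DUP | [0, 0, 42, -80, -80]
10 | PUSH -64 | [0, 0, 42, -80, -80, -64]

[0, 0, 42, -80, -80, -64]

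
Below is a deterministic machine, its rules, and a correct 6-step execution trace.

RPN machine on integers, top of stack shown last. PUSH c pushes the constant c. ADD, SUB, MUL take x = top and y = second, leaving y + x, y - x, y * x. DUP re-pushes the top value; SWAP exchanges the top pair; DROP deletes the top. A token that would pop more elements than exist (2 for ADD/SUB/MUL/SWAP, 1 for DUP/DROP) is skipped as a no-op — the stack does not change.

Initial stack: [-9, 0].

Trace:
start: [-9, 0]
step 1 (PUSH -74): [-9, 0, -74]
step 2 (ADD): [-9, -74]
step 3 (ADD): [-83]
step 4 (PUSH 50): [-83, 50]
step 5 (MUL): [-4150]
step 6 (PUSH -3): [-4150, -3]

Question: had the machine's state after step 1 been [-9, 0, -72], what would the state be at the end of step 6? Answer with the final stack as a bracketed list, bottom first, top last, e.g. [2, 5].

state after step 1 := [-9, 0, -72]
step 2 (ADD): [-9, -72]
step 3 (ADD): [-81]
step 4 (PUSH 50): [-81, 50]
step 5 (MUL): [-4050]
step 6 (PUSH -3): [-4050, -3]

[-4050, -3]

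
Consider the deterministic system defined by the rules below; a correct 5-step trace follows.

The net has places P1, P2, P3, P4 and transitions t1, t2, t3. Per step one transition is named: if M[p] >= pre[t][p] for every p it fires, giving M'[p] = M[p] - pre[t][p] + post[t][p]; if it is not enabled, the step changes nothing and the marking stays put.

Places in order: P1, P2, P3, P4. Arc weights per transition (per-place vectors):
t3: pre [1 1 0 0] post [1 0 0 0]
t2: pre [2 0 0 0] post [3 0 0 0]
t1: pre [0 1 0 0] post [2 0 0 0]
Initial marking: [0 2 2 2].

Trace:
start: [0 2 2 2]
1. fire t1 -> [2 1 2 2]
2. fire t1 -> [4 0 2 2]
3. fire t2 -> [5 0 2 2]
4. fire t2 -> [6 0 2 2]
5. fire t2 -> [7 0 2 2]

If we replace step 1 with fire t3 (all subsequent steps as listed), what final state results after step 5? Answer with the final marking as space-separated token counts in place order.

(re-executing from step 1 with the substitution; state before step 1: [0 2 2 2])
1. fire t3 -> [0 2 2 2]
2. fire t1 -> [2 1 2 2]
3. fire t2 -> [3 1 2 2]
4. fire t2 -> [4 1 2 2]
5. fire t2 -> [5 1 2 2]

5 1 2 2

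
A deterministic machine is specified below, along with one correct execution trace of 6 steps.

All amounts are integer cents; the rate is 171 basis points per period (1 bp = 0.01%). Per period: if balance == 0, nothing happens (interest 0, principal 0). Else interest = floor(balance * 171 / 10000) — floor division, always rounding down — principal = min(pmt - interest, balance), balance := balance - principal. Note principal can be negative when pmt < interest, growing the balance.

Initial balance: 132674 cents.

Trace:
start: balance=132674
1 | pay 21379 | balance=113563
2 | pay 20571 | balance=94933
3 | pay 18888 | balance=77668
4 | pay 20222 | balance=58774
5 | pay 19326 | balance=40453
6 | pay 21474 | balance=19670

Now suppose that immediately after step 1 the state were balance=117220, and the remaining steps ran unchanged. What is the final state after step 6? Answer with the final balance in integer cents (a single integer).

state after step 1 := balance=117220
2 | pay 20571 | balance=98653
3 | pay 18888 | balance=81451
4 | pay 20222 | balance=62621
5 | pay 19326 | balance=44365
6 | pay 21474 | balance=23649

23649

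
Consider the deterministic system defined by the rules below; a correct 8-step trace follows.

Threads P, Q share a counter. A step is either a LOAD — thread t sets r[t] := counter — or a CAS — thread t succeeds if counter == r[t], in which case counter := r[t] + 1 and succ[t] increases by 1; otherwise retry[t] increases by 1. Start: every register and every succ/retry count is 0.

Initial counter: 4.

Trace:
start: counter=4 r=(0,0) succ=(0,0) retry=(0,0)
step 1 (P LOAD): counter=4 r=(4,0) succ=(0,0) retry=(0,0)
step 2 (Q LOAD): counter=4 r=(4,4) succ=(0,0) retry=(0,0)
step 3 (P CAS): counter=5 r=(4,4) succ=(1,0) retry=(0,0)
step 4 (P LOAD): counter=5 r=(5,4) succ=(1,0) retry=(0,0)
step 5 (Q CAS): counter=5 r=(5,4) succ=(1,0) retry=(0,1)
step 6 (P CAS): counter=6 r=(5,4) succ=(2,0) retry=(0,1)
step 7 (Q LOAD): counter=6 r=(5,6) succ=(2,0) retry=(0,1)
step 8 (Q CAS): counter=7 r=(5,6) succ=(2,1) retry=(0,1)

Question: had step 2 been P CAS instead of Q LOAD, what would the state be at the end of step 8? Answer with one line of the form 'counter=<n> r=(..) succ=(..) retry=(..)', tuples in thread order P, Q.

(re-executing from step 2 with the substitution; state before step 2: counter=4 r=(4,0) succ=(0,0) retry=(0,0))
step 2 (P CAS): counter=5 r=(4,0) succ=(1,0) retry=(0,0)
step 3 (P CAS): counter=5 r=(4,0) succ=(1,0) retry=(1,0)
step 4 (P LOAD): counter=5 r=(5,0) succ=(1,0) retry=(1,0)
step 5 (Q CAS): counter=5 r=(5,0) succ=(1,0) retry=(1,1)
step 6 (P CAS): counter=6 r=(5,0) succ=(2,0) retry=(1,1)
step 7 (Q LOAD): counter=6 r=(5,6) succ=(2,0) retry=(1,1)
step 8 (Q CAS): counter=7 r=(5,6) succ=(2,1) retry=(1,1)

counter=7 r=(5,6) succ=(2,1) retry=(1,1)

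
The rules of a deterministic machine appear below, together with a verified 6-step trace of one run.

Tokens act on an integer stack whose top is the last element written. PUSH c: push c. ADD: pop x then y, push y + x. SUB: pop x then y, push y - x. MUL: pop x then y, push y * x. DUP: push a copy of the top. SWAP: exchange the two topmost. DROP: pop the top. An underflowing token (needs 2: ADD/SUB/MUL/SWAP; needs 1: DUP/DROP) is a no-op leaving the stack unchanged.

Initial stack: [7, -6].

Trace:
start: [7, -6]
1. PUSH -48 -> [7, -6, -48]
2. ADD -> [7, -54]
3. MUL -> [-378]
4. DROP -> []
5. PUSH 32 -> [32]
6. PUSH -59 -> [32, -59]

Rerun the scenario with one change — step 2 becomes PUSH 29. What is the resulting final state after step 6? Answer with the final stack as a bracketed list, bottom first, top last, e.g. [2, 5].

(re-executing from step 2 with the substitution; state before step 2: [7, -6, -48])
2. PUSH 29 -> [7, -6, -48, 29]
3. MUL -> [7, -6, -1392]
4. DROP -> [7, -6]
5. PUSH 32 -> [7, -6, 32]
6. PUSH -59 -> [7, -6, 32, -59]

[7, -6, 32, -59]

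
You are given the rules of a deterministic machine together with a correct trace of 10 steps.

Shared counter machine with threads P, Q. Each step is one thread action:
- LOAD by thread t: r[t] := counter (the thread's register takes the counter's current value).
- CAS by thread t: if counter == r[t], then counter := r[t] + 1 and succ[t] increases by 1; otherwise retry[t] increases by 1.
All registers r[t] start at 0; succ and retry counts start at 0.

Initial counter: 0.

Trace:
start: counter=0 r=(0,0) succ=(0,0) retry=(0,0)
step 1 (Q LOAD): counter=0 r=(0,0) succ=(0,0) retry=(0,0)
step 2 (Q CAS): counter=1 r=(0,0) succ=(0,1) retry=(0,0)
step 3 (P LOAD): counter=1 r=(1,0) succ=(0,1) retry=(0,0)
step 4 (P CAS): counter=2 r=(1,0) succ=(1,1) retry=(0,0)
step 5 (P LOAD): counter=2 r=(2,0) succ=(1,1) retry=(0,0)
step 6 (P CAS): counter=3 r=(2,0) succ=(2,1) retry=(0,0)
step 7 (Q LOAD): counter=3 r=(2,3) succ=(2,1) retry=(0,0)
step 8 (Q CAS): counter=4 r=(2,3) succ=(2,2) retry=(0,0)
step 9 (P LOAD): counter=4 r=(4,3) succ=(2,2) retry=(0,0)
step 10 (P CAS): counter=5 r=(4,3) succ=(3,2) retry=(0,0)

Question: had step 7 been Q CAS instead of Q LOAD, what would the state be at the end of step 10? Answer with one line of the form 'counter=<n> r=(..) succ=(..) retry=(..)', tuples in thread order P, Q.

counter=4 r=(3,0) succ=(3,1) retry=(0,2)

(re-executing from step 7 with the substitution; state before step 7: counter=3 r=(2,0) succ=(2,1) retry=(0,0))
step 7 (Q CAS): counter=3 r=(2,0) succ=(2,1) retry=(0,1)
step 8 (Q CAS): counter=3 r=(2,0) succ=(2,1) retry=(0,2)
step 9 (P LOAD): counter=3 r=(3,0) succ=(2,1) retry=(0,2)
step 10 (P CAS): counter=4 r=(3,0) succ=(3,1) retry=(0,2)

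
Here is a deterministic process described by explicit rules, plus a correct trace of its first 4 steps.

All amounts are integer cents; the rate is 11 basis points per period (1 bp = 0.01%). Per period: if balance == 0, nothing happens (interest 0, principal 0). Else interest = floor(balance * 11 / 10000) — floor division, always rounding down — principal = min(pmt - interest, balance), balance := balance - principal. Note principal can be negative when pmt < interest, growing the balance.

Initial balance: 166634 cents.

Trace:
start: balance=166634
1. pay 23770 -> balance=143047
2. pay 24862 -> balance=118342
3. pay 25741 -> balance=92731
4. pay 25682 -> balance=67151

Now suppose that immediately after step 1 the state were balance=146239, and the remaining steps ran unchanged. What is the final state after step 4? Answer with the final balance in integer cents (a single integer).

state after step 1 := balance=146239
2. pay 24862 -> balance=121537
3. pay 25741 -> balance=95929
4. pay 25682 -> balance=70352

70352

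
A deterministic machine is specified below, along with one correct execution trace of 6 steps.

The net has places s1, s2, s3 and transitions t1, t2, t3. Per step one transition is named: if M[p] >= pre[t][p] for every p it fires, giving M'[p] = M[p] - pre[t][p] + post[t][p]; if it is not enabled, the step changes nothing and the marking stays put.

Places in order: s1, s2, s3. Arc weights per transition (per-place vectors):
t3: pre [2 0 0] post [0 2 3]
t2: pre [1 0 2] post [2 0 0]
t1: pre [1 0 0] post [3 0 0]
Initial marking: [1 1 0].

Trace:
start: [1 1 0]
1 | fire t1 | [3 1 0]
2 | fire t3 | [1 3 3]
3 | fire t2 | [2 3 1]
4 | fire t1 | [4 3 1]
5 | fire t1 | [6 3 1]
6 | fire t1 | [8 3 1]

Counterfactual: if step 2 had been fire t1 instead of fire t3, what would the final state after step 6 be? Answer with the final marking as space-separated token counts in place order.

(re-executing from step 2 with the substitution; state before step 2: [3 1 0])
2 | fire t1 | [5 1 0]
3 | fire t2 | [5 1 0]
4 | fire t1 | [7 1 0]
5 | fire t1 | [9 1 0]
6 | fire t1 | [11 1 0]

11 1 0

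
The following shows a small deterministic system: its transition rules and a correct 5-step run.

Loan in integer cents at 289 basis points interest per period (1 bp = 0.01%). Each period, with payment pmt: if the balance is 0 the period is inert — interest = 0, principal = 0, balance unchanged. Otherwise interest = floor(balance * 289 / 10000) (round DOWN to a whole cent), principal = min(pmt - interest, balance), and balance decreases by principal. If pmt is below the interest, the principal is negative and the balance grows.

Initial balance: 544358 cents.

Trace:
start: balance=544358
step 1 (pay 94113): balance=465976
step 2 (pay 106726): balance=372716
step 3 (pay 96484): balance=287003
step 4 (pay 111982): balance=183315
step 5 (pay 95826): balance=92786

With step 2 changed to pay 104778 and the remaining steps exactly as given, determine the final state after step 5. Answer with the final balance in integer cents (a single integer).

94908

(re-executing from step 2 with the substitution; state before step 2: balance=465976)
step 2 (pay 104778): balance=374664
step 3 (pay 96484): balance=289007
step 4 (pay 111982): balance=185377
step 5 (pay 95826): balance=94908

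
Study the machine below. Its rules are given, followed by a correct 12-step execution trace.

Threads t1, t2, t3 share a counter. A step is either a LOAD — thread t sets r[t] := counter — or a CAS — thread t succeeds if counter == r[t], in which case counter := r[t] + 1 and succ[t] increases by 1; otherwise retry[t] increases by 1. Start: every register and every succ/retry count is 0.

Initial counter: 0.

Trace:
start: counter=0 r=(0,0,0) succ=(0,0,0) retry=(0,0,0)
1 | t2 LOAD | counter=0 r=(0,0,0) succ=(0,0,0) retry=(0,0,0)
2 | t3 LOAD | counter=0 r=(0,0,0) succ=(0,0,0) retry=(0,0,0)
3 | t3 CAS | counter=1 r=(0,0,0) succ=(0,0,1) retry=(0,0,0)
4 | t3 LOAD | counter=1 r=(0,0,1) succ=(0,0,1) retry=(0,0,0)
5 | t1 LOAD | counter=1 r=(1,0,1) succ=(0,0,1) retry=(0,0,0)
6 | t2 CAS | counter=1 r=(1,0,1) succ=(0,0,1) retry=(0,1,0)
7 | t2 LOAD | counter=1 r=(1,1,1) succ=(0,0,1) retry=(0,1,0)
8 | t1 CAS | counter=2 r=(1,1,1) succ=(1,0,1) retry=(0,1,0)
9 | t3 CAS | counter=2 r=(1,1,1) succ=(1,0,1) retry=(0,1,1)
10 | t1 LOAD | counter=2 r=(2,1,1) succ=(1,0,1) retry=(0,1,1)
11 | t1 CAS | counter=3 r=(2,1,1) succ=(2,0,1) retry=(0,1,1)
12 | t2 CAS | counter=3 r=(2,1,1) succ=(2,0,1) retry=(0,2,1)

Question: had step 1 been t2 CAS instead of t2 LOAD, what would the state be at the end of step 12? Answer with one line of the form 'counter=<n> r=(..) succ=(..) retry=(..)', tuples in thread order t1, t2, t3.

(re-executing from step 1 with the substitution; state before step 1: counter=0 r=(0,0,0) succ=(0,0,0) retry=(0,0,0))
1 | t2 CAS | counter=1 r=(0,0,0) succ=(0,1,0) retry=(0,0,0)
2 | t3 LOAD | counter=1 r=(0,0,1) succ=(0,1,0) retry=(0,0,0)
3 | t3 CAS | counter=2 r=(0,0,1) succ=(0,1,1) retry=(0,0,0)
4 | t3 LOAD | counter=2 r=(0,0,2) succ=(0,1,1) retry=(0,0,0)
5 | t1 LOAD | counter=2 r=(2,0,2) succ=(0,1,1) retry=(0,0,0)
6 | t2 CAS | counter=2 r=(2,0,2) succ=(0,1,1) retry=(0,1,0)
7 | t2 LOAD | counter=2 r=(2,2,2) succ=(0,1,1) retry=(0,1,0)
8 | t1 CAS | counter=3 r=(2,2,2) succ=(1,1,1) retry=(0,1,0)
9 | t3 CAS | counter=3 r=(2,2,2) succ=(1,1,1) retry=(0,1,1)
10 | t1 LOAD | counter=3 r=(3,2,2) succ=(1,1,1) retry=(0,1,1)
11 | t1 CAS | counter=4 r=(3,2,2) succ=(2,1,1) retry=(0,1,1)
12 | t2 CAS | counter=4 r=(3,2,2) succ=(2,1,1) retry=(0,2,1)

counter=4 r=(3,2,2) succ=(2,1,1) retry=(0,2,1)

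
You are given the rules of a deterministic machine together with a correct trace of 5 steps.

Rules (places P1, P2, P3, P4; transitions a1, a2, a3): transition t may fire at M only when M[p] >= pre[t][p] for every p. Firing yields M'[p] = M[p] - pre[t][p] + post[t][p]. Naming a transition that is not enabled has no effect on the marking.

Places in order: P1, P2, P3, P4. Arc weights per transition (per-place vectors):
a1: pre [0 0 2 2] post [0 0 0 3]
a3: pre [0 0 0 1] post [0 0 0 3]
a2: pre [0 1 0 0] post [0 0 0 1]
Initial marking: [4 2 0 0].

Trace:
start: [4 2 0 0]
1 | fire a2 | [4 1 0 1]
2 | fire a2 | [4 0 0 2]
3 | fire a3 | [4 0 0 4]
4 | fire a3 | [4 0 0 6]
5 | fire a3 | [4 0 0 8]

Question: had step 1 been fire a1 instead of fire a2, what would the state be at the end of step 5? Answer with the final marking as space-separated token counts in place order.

4 1 0 7

(re-executing from step 1 with the substitution; state before step 1: [4 2 0 0])
1 | fire a1 | [4 2 0 0]
2 | fire a2 | [4 1 0 1]
3 | fire a3 | [4 1 0 3]
4 | fire a3 | [4 1 0 5]
5 | fire a3 | [4 1 0 7]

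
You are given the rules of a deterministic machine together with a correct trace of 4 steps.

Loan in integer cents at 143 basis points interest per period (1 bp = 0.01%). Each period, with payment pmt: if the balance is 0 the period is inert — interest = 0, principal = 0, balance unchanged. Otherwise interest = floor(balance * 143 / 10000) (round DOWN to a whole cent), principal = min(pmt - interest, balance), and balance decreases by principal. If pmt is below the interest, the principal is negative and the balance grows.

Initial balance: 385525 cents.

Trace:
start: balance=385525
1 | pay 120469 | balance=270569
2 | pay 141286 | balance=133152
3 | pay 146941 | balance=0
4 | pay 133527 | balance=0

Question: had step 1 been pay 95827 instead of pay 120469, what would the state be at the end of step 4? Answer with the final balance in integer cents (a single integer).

(re-executing from step 1 with the substitution; state before step 1: balance=385525)
1 | pay 95827 | balance=295211
2 | pay 141286 | balance=158146
3 | pay 146941 | balance=13466
4 | pay 133527 | balance=0

0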